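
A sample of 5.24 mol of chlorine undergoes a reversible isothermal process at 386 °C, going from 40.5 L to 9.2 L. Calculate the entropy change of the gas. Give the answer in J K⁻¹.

ΔS_gas = -64.6 J/K

For an isothermal ideal gas ΔS_gas = nR ln(V₂/V₁) = 5.24 × 8.314 × ln(9.2/40.5) = -64.6 J/K.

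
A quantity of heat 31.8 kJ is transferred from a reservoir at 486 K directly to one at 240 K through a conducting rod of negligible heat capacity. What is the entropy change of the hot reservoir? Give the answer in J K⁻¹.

ΔS_hot = -65.4 J/K

The hot reservoir loses heat Q, so ΔS_hot = −Q/T_H = −31800/486 = -65.4 J/K.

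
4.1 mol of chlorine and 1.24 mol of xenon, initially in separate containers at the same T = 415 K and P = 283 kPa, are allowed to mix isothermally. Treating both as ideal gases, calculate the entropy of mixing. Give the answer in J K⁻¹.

ΔS_mix = 24.1 J/K

Mole fractions: x_A = 4.1/5.34 = 0.768, x_B = 0.232.
ΔS_mix = −R(n_A ln x_A + n_B ln x_B) = −8.314 × (4.1 ln 0.768 + 1.24 ln 0.232) = 24.1 J/K.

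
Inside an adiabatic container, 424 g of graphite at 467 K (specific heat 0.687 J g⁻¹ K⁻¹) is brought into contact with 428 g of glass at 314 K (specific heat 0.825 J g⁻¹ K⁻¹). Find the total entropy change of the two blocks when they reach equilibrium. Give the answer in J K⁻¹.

Energy balance: T_f = (m₁c₁T₁ + m₂c₂T₂)/(m₁c₁ + m₂c₂) = 383.16 K.
ΔS₁ = m₁c₁ ln(T_f/T₁) = 291.288 × ln(383.16/467) = -57.64 J/K.
ΔS₂ = m₂c₂ ln(T_f/T₂) = 353.1 × ln(383.16/314) = 70.29 J/K.
ΔS_total = -57.64 + 70.29 = 12.7 J/K.

ΔS_total = 12.7 J/K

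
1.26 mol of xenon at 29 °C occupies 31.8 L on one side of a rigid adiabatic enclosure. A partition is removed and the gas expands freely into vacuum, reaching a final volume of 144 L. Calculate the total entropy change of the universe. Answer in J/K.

ΔS_universe = 15.8 J/K

For an ideal gas in free expansion Q = 0 and W = 0, so T is unchanged.
Entropy is a state function; using a reversible isothermal path, ΔS_gas = nR ln(V₂/V₁) = 1.26 × 8.314 × ln(144/31.8) = 15.8 J/K.
The insulated surroundings exchange no heat, so ΔS_surr = 0 and ΔS_universe = ΔS_gas.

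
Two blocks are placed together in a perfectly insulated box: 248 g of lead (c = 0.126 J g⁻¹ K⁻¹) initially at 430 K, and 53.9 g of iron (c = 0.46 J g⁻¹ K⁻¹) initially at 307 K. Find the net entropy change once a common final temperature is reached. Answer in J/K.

ΔS_total = 0.771 J/K

Energy balance: T_f = (m₁c₁T₁ + m₂c₂T₂)/(m₁c₁ + m₂c₂) = 375.58 K.
ΔS₁ = m₁c₁ ln(T_f/T₁) = 31.248 × ln(375.58/430) = -4.228 J/K.
ΔS₂ = m₂c₂ ln(T_f/T₂) = 24.794 × ln(375.58/307) = 4.999 J/K.
ΔS_total = -4.228 + 4.999 = 0.771 J/K.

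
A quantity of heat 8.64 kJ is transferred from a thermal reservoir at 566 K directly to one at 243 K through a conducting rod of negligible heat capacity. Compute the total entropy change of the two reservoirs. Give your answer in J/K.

ΔS_hot = −Q/T_H = −8640/566 = -15.27 J/K and ΔS_cold = +Q/T_C = 8640/243 = 35.56 J/K.
ΔS_total = -15.27 + 35.56 = 20.3 J/K, positive as the second law requires.

ΔS_total = 20.3 J/K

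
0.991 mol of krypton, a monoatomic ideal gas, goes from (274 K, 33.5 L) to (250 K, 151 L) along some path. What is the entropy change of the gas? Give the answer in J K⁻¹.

ΔS = 11.3 J/K

Entropy is a state function: ΔS = nC_V ln(T₂/T₁) + nR ln(V₂/V₁), with C_V = 3R/2 = 12.47 J mol⁻¹ K⁻¹ for a monoatomic ideal gas.
ΔS = 0.991 × [12.47 × ln(250/274) + 8.314 × ln(151/33.5)] = 11.3 J/K.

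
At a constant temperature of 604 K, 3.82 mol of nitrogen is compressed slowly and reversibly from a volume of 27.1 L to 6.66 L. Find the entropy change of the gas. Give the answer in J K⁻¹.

For an isothermal ideal gas ΔS_gas = nR ln(V₂/V₁) = 3.82 × 8.314 × ln(6.66/27.1) = -44.6 J/K.

ΔS_gas = -44.6 J/K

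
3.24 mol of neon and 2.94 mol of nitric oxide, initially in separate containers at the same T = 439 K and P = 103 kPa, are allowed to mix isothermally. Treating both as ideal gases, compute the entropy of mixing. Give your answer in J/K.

ΔS_mix = 35.6 J/K

Mole fractions: x_A = 3.24/6.18 = 0.524, x_B = 0.476.
ΔS_mix = −R(n_A ln x_A + n_B ln x_B) = −8.314 × (3.24 ln 0.524 + 2.94 ln 0.476) = 35.6 J/K.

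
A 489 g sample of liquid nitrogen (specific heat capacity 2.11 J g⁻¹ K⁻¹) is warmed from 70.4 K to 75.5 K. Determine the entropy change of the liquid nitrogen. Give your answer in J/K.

ΔS = 72.2 J/K

ΔS = ∫dQ_rev/T = m c ln(T₂/T₁) = 489 × 2.11 × ln(75.5/70.4) = 72.2 J/K.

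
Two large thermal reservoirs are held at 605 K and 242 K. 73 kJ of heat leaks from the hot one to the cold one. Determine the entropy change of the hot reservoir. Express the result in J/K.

The hot reservoir loses heat Q, so ΔS_hot = −Q/T_H = −73000/605 = -121 J/K.

ΔS_hot = -121 J/K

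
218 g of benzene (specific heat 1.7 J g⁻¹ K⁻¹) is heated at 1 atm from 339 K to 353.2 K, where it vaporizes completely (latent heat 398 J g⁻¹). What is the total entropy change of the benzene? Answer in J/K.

Warming step: ΔS₁ = m c ln(T_tr/T_i) = 218 × 1.7 × ln(353.2/339) = 15.21 J/K.
Phase change: ΔS₂ = +mL/T_tr = 218 × 398 / 353.2 = 245.7 J/K.
ΔS_total = (15.21) + (245.7) = 261 J/K.

ΔS = 261 J/K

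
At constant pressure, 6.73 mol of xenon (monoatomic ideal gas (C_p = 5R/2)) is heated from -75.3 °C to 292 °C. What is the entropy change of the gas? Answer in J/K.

ΔS = 147 J/K

In kelvin: T₁ = 197.85 K, T₂ = 565.15 K. At constant pressure, ΔS = nC_p ln(T₂/T₁) with C_p = 5R/2 = 20.79 J mol⁻¹ K⁻¹.
ΔS = 6.73 × 20.79 × ln(565.15/197.85) = 147 J/K.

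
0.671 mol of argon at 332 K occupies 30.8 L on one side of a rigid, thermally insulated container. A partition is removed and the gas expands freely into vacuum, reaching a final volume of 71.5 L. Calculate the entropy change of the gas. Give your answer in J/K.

No heat is exchanged and no work is done, so the ideal-gas temperature stays constant.
Entropy is a state function; using a reversible isothermal path, ΔS_gas = nR ln(V₂/V₁) = 0.671 × 8.314 × ln(71.5/30.8) = 4.7 J/K.

ΔS_gas = 4.7 J/K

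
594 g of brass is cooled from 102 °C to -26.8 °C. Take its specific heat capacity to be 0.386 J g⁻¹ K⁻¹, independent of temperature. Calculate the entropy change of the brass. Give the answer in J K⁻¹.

ΔS = -96.4 J/K

In kelvin: T₁ = 375.15 K, T₂ = 246.35 K. ΔS = ∫dQ_rev/T = m c ln(T₂/T₁) = 594 × 0.386 × ln(246.35/375.15) = -96.4 J/K.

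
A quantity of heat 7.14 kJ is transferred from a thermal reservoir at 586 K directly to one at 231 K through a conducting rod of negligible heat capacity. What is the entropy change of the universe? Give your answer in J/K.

ΔS_hot = −Q/T_H = −7140/586 = -12.18 J/K and ΔS_cold = +Q/T_C = 7140/231 = 30.91 J/K.
ΔS_total = -12.18 + 30.91 = 18.7 J/K, positive as the second law requires.

ΔS_total = 18.7 J/K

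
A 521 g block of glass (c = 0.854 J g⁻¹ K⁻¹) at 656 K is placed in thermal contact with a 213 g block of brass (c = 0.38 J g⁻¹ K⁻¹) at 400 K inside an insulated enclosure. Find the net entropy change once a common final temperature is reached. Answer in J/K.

ΔS_total = 7.47 J/K

Energy balance: T_f = (m₁c₁T₁ + m₂c₂T₂)/(m₁c₁ + m₂c₂) = 616.6 K.
ΔS₁ = m₁c₁ ln(T_f/T₁) = 444.934 × ln(616.6/656) = -27.56 J/K.
ΔS₂ = m₂c₂ ln(T_f/T₂) = 80.94 × ln(616.6/400) = 35.03 J/K.
ΔS_total = -27.56 + 35.03 = 7.47 J/K.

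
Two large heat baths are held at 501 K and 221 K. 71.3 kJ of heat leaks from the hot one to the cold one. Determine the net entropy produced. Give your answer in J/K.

ΔS_hot = −Q/T_H = −71300/501 = -142.3 J/K and ΔS_cold = +Q/T_C = 71300/221 = 322.6 J/K.
ΔS_total = -142.3 + 322.6 = 180 J/K, positive as the second law requires.

ΔS_total = 180 J/K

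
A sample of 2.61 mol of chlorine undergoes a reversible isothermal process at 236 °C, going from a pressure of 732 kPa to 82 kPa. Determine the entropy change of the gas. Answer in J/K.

ΔS_gas = 47.5 J/K

For an isothermal ideal gas ΔS_gas = nR ln(P₁/P₂) = 2.61 × 8.314 × ln(732/82) = 47.5 J/K.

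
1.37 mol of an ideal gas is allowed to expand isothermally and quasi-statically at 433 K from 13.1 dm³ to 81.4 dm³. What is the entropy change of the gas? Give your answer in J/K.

ΔS_gas = 20.8 J/K

For an isothermal ideal gas ΔS_gas = nR ln(V₂/V₁) = 1.37 × 8.314 × ln(81.4/13.1) = 20.8 J/K.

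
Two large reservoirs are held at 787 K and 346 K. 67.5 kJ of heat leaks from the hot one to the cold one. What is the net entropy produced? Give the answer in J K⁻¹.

ΔS_total = 109 J/K

ΔS_hot = −Q/T_H = −67500/787 = -85.77 J/K and ΔS_cold = +Q/T_C = 67500/346 = 195.1 J/K.
ΔS_total = -85.77 + 195.1 = 109 J/K, positive as the second law requires.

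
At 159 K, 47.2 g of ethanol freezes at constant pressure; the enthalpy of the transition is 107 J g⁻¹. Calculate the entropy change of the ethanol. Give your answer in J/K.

Heat released by the substance: Q = −mL = −47.2 × 107 = −5050.4 J.
At constant T, ΔS = Q_rev/T = −5050.4 / 159 = -31.8 J/K.

ΔS = -31.8 J/K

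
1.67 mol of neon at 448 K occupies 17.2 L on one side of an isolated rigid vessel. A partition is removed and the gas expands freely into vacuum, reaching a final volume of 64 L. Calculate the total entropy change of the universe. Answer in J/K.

ΔS_universe = 18.2 J/K

For an ideal gas in free expansion Q = 0 and W = 0, so T is unchanged.
Entropy is a state function; using a reversible isothermal path, ΔS_gas = nR ln(V₂/V₁) = 1.67 × 8.314 × ln(64/17.2) = 18.2 J/K.
The insulated surroundings exchange no heat, so ΔS_surr = 0 and ΔS_universe = ΔS_gas.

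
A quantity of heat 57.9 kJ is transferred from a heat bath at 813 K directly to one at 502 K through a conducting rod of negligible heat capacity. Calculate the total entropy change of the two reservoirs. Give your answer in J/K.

ΔS_hot = −Q/T_H = −57900/813 = -71.22 J/K and ΔS_cold = +Q/T_C = 57900/502 = 115.3 J/K.
ΔS_total = -71.22 + 115.3 = 44.1 J/K, positive as the second law requires.

ΔS_total = 44.1 J/K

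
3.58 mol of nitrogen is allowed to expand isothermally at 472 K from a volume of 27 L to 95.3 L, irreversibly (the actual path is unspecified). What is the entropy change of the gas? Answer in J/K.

ΔS_gas = 37.5 J/K

Entropy is a state function, so ΔS_gas depends only on the end states.
For an isothermal ideal gas ΔS_gas = nR ln(V₂/V₁) = 3.58 × 8.314 × ln(95.3/27) = 37.5 J/K.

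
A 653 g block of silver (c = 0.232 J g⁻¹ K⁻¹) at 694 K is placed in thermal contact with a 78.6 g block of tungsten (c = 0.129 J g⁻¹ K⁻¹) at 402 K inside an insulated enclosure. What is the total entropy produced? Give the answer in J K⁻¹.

Energy balance: T_f = (m₁c₁T₁ + m₂c₂T₂)/(m₁c₁ + m₂c₂) = 675.68 K.
ΔS₁ = m₁c₁ ln(T_f/T₁) = 151.496 × ln(675.68/694) = -4.052 J/K.
ΔS₂ = m₂c₂ ln(T_f/T₂) = 10.1394 × ln(675.68/402) = 5.265 J/K.
ΔS_total = -4.052 + 5.265 = 1.21 J/K.

ΔS_total = 1.21 J/K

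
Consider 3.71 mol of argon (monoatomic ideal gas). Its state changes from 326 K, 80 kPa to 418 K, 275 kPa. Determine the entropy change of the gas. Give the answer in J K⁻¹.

ΔS = -18.9 J/K

ΔS = nC_p ln(T₂/T₁) − nR ln(P₂/P₁), with C_p = 5R/2 = 20.79 J mol⁻¹ K⁻¹ for a monoatomic ideal gas.
ΔS = 3.71 × [20.79 × ln(418/326) − 8.314 × ln(275/80)] = -18.9 J/K.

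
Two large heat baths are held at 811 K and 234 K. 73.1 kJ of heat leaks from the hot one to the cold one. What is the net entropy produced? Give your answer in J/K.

ΔS_hot = −Q/T_H = −73100/811 = -90.14 J/K and ΔS_cold = +Q/T_C = 73100/234 = 312.4 J/K.
ΔS_total = -90.14 + 312.4 = 222 J/K, positive as the second law requires.

ΔS_total = 222 J/K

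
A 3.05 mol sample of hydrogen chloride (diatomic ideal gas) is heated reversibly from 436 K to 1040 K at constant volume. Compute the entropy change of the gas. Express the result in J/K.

ΔS = 55.1 J/K

At constant volume, ΔS = nC_V ln(T₂/T₁) with C_V = 5R/2 = 20.79 J mol⁻¹ K⁻¹.
ΔS = 3.05 × 20.79 × ln(1040/436) = 55.1 J/K.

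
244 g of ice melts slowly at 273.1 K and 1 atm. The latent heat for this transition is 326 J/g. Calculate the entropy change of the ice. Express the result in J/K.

Heat absorbed by the substance: Q = mL = 244 × 326 = 79544 J.
At constant T, ΔS = Q_rev/T = 79544 / 273.1 = 291 J/K.

ΔS = 291 J/K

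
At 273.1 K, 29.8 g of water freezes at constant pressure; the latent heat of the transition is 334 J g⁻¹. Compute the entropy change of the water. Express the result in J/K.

Heat released by the substance: Q = −mL = −29.8 × 334 = −9953.2 J.
At constant T, ΔS = Q_rev/T = −9953.2 / 273.1 = -36.4 J/K.

ΔS = -36.4 J/K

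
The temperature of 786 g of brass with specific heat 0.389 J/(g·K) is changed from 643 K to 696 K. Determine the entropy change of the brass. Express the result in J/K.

ΔS = 24.2 J/K

ΔS = ∫dQ_rev/T = m c ln(T₂/T₁) = 786 × 0.389 × ln(696/643) = 24.2 J/K.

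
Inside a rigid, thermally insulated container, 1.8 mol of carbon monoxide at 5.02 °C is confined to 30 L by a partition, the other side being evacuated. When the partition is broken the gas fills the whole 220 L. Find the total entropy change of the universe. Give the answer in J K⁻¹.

For an ideal gas in free expansion Q = 0 and W = 0, so T is unchanged.
Entropy is a state function; using a reversible isothermal path, ΔS_gas = nR ln(V₂/V₁) = 1.8 × 8.314 × ln(220/30) = 29.8 J/K.
The insulated surroundings exchange no heat, so ΔS_surr = 0 and ΔS_universe = ΔS_gas.

ΔS_universe = 29.8 J/K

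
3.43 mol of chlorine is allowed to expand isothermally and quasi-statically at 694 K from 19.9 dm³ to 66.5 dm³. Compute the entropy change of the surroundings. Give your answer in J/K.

ΔS_surr = -34.4 J/K

For an isothermal ideal gas ΔS_gas = nR ln(V₂/V₁) = 3.43 × 8.314 × ln(66.5/19.9) = 34.4 J/K.
The process is reversible, so ΔS_surr = −ΔS_gas = -34.4 J/K and ΔS_universe = 0.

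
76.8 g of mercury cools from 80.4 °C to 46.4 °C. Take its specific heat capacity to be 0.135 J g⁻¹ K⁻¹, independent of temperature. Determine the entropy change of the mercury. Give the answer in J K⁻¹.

In kelvin: T₁ = 353.55 K, T₂ = 319.55 K. ΔS = ∫dQ_rev/T = m c ln(T₂/T₁) = 76.8 × 0.135 × ln(319.55/353.55) = -1.05 J/K.

ΔS = -1.05 J/K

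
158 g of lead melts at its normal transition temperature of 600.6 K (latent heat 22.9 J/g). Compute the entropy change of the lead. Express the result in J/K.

ΔS = 6.02 J/K

Heat absorbed by the substance: Q = mL = 158 × 22.9 = 3618.2 J.
At constant T, ΔS = Q_rev/T = 3618.2 / 600.6 = 6.02 J/K.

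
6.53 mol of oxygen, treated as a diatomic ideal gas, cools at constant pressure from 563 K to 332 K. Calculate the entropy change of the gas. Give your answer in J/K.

At constant pressure, ΔS = nC_p ln(T₂/T₁) with C_p = 7R/2 = 29.1 J mol⁻¹ K⁻¹.
ΔS = 6.53 × 29.1 × ln(332/563) = -100 J/K.

ΔS = -100 J/K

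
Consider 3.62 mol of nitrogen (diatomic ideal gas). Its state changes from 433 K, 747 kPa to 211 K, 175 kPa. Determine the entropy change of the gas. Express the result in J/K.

ΔS = -32 J/K

ΔS = nC_p ln(T₂/T₁) − nR ln(P₂/P₁), with C_p = 7R/2 = 29.1 J mol⁻¹ K⁻¹ for a diatomic ideal gas.
ΔS = 3.62 × [29.1 × ln(211/433) − 8.314 × ln(175/747)] = -32 J/K.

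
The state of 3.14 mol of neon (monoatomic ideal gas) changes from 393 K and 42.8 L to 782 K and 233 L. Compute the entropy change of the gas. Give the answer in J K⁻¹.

ΔS = 71.2 J/K

Entropy is a state function: ΔS = nC_V ln(T₂/T₁) + nR ln(V₂/V₁), with C_V = 3R/2 = 12.47 J mol⁻¹ K⁻¹ for a monoatomic ideal gas.
ΔS = 3.14 × [12.47 × ln(782/393) + 8.314 × ln(233/42.8)] = 71.2 J/K.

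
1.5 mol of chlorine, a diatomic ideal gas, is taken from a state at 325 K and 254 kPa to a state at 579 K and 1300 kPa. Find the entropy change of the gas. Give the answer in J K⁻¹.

ΔS = 4.84 J/K

ΔS = nC_p ln(T₂/T₁) − nR ln(P₂/P₁), with C_p = 7R/2 = 29.1 J mol⁻¹ K⁻¹ for a diatomic ideal gas.
ΔS = 1.5 × [29.1 × ln(579/325) − 8.314 × ln(1300/254)] = 4.84 J/K.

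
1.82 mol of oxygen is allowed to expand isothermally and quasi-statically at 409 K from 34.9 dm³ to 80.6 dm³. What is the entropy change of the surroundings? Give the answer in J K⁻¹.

ΔS_surr = -12.7 J/K

For an isothermal ideal gas ΔS_gas = nR ln(V₂/V₁) = 1.82 × 8.314 × ln(80.6/34.9) = 12.7 J/K.
The process is reversible, so ΔS_surr = −ΔS_gas = -12.7 J/K and ΔS_universe = 0.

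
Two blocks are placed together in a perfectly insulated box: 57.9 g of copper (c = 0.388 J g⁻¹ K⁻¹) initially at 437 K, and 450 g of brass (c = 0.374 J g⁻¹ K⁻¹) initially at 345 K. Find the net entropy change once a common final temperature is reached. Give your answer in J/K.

ΔS_total = 0.588 J/K

Energy balance: T_f = (m₁c₁T₁ + m₂c₂T₂)/(m₁c₁ + m₂c₂) = 355.83 K.
ΔS₁ = m₁c₁ ln(T_f/T₁) = 22.4652 × ln(355.83/437) = -4.616 J/K.
ΔS₂ = m₂c₂ ln(T_f/T₂) = 168.3 × ln(355.83/345) = 5.204 J/K.
ΔS_total = -4.616 + 5.204 = 0.588 J/K.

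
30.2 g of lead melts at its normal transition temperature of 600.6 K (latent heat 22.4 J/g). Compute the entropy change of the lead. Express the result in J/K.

Heat absorbed by the substance: Q = mL = 30.2 × 22.4 = 676.48 J.
At constant T, ΔS = Q_rev/T = 676.48 / 600.6 = 1.13 J/K.

ΔS = 1.13 J/K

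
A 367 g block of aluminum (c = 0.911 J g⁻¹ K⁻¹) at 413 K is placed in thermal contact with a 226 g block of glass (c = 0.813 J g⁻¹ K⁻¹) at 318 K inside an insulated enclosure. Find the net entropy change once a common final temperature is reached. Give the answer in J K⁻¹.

ΔS_total = 3.94 J/K

Energy balance: T_f = (m₁c₁T₁ + m₂c₂T₂)/(m₁c₁ + m₂c₂) = 379.31 K.
ΔS₁ = m₁c₁ ln(T_f/T₁) = 334.337 × ln(379.31/413) = -28.45 J/K.
ΔS₂ = m₂c₂ ln(T_f/T₂) = 183.738 × ln(379.31/318) = 32.39 J/K.
ΔS_total = -28.45 + 32.39 = 3.94 J/K.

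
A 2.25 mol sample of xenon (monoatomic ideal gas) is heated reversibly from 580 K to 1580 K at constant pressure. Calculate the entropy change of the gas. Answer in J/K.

ΔS = 46.9 J/K

At constant pressure, ΔS = nC_p ln(T₂/T₁) with C_p = 5R/2 = 20.79 J mol⁻¹ K⁻¹.
ΔS = 2.25 × 20.79 × ln(1580/580) = 46.9 J/K.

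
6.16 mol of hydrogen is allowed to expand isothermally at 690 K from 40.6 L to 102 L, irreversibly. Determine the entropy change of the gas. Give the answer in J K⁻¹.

ΔS_gas = 47.2 J/K

Entropy is a state function, so ΔS_gas depends only on the end states.
For an isothermal ideal gas ΔS_gas = nR ln(V₂/V₁) = 6.16 × 8.314 × ln(102/40.6) = 47.2 J/K.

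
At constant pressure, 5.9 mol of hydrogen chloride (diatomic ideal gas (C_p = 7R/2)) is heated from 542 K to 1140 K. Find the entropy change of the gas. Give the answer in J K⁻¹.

At constant pressure, ΔS = nC_p ln(T₂/T₁) with C_p = 7R/2 = 29.1 J mol⁻¹ K⁻¹.
ΔS = 5.9 × 29.1 × ln(1140/542) = 128 J/K.

ΔS = 128 J/K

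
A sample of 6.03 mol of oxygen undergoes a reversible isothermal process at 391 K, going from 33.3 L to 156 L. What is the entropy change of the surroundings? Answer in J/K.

For an isothermal ideal gas ΔS_gas = nR ln(V₂/V₁) = 6.03 × 8.314 × ln(156/33.3) = 77.4 J/K.
The process is reversible, so ΔS_surr = −ΔS_gas = -77.4 J/K and ΔS_universe = 0.

ΔS_surr = -77.4 J/K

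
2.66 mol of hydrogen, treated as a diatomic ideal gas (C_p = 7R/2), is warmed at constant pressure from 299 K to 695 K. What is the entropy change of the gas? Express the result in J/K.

At constant pressure, ΔS = nC_p ln(T₂/T₁) with C_p = 7R/2 = 29.1 J mol⁻¹ K⁻¹.
ΔS = 2.66 × 29.1 × ln(695/299) = 65.3 J/K.

ΔS = 65.3 J/K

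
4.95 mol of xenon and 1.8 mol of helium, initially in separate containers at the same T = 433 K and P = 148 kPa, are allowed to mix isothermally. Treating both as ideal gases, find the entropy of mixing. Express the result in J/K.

Mole fractions: x_A = 4.95/6.75 = 0.733, x_B = 0.267.
ΔS_mix = −R(n_A ln x_A + n_B ln x_B) = −8.314 × (4.95 ln 0.733 + 1.8 ln 0.267) = 32.5 J/K.

ΔS_mix = 32.5 J/K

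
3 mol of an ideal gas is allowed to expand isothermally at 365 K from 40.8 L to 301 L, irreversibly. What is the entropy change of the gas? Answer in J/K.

ΔS_gas = 49.8 J/K

Entropy is a state function, so ΔS_gas depends only on the end states.
For an isothermal ideal gas ΔS_gas = nR ln(V₂/V₁) = 3 × 8.314 × ln(301/40.8) = 49.8 J/K.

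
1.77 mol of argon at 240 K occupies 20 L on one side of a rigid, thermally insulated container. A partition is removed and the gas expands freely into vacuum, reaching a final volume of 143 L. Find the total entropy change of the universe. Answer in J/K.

ΔS_universe = 28.9 J/K

For an ideal gas in free expansion Q = 0 and W = 0, so T is unchanged.
Entropy is a state function; using a reversible isothermal path, ΔS_gas = nR ln(V₂/V₁) = 1.77 × 8.314 × ln(143/20) = 28.9 J/K.
The insulated surroundings exchange no heat, so ΔS_surr = 0 and ΔS_universe = ΔS_gas.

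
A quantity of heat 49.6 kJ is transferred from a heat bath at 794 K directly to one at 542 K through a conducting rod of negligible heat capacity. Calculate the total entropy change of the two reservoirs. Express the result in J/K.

ΔS_hot = −Q/T_H = −49600/794 = -62.47 J/K and ΔS_cold = +Q/T_C = 49600/542 = 91.51 J/K.
ΔS_total = -62.47 + 91.51 = 29 J/K, positive as the second law requires.

ΔS_total = 29 J/K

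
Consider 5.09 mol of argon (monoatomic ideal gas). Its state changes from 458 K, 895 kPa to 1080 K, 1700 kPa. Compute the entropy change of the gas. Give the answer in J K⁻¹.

ΔS = nC_p ln(T₂/T₁) − nR ln(P₂/P₁), with C_p = 5R/2 = 20.79 J mol⁻¹ K⁻¹ for a monoatomic ideal gas.
ΔS = 5.09 × [20.79 × ln(1080/458) − 8.314 × ln(1700/895)] = 63.6 J/K.

ΔS = 63.6 J/K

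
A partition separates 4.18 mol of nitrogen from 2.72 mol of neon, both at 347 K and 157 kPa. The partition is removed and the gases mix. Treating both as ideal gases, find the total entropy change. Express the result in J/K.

Mole fractions: x_A = 4.18/6.9 = 0.606, x_B = 0.394.
ΔS_mix = −R(n_A ln x_A + n_B ln x_B) = −8.314 × (4.18 ln 0.606 + 2.72 ln 0.394) = 38.5 J/K.

ΔS_mix = 38.5 J/K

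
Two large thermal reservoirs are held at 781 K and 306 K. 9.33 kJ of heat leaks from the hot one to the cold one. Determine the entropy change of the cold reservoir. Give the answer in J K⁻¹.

The cold reservoir gains heat Q, so ΔS_cold = +Q/T_C = 9330/306 = 30.5 J/K.

ΔS_cold = 30.5 J/K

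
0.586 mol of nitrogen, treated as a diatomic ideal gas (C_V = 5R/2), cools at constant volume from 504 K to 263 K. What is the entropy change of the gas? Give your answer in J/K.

ΔS = -7.92 J/K

At constant volume, ΔS = nC_V ln(T₂/T₁) with C_V = 5R/2 = 20.79 J mol⁻¹ K⁻¹.
ΔS = 0.586 × 20.79 × ln(263/504) = -7.92 J/K.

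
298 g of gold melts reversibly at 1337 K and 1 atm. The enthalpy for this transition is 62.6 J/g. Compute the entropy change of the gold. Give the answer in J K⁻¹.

Heat absorbed by the substance: Q = mL = 298 × 62.6 = 18654.8 J.
At constant T, ΔS = Q_rev/T = 18654.8 / 1337 = 14 J/K.

ΔS = 14 J/K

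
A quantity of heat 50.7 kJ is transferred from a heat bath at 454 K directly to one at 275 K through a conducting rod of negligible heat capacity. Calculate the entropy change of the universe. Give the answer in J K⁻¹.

ΔS_total = 72.7 J/K

ΔS_hot = −Q/T_H = −50700/454 = -111.7 J/K and ΔS_cold = +Q/T_C = 50700/275 = 184.4 J/K.
ΔS_total = -111.7 + 184.4 = 72.7 J/K, positive as the second law requires.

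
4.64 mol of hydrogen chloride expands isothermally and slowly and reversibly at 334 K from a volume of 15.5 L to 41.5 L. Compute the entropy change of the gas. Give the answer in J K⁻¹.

For an isothermal ideal gas ΔS_gas = nR ln(V₂/V₁) = 4.64 × 8.314 × ln(41.5/15.5) = 38 J/K.

ΔS_gas = 38 J/K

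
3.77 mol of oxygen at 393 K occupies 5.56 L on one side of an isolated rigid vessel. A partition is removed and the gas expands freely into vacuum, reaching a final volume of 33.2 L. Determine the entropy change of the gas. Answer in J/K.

ΔS_gas = 56 J/K

For an ideal gas in free expansion Q = 0 and W = 0, so T is unchanged.
Entropy is a state function; using a reversible isothermal path, ΔS_gas = nR ln(V₂/V₁) = 3.77 × 8.314 × ln(33.2/5.56) = 56 J/K.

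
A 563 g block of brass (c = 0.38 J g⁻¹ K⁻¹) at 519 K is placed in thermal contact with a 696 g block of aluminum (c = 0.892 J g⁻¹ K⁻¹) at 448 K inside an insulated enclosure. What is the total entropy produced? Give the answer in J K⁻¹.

ΔS_total = 1.76 J/K

Energy balance: T_f = (m₁c₁T₁ + m₂c₂T₂)/(m₁c₁ + m₂c₂) = 466.2 K.
ΔS₁ = m₁c₁ ln(T_f/T₁) = 213.94 × ln(466.2/519) = -22.96 J/K.
ΔS₂ = m₂c₂ ln(T_f/T₂) = 620.832 × ln(466.2/448) = 24.72 J/K.
ΔS_total = -22.96 + 24.72 = 1.76 J/K.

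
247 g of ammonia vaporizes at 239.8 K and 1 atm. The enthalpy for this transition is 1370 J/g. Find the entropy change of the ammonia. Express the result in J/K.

ΔS = 1410 J/K

Heat absorbed by the substance: Q = mL = 247 × 1370 = 338390 J.
At constant T, ΔS = Q_rev/T = 338390 / 239.8 = 1410 J/K.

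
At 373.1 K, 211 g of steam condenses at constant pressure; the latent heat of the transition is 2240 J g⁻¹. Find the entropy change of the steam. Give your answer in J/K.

ΔS = -1270 J/K

Heat released by the substance: Q = −mL = −211 × 2240 = −472640 J.
At constant T, ΔS = Q_rev/T = −472640 / 373.1 = -1270 J/K.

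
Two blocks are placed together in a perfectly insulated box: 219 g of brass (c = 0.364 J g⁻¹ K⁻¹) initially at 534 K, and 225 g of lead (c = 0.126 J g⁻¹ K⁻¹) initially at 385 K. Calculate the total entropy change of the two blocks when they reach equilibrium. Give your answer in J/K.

ΔS_total = 1.06 J/K

Energy balance: T_f = (m₁c₁T₁ + m₂c₂T₂)/(m₁c₁ + m₂c₂) = 494.91 K.
ΔS₁ = m₁c₁ ln(T_f/T₁) = 79.716 × ln(494.91/534) = -6.06 J/K.
ΔS₂ = m₂c₂ ln(T_f/T₂) = 28.35 × ln(494.91/385) = 7.12 J/K.
ΔS_total = -6.06 + 7.12 = 1.06 J/K.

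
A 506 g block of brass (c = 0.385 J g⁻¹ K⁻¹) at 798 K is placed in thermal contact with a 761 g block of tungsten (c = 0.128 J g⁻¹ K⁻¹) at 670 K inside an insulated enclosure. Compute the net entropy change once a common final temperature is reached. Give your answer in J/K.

ΔS_total = 0.972 J/K

Energy balance: T_f = (m₁c₁T₁ + m₂c₂T₂)/(m₁c₁ + m₂c₂) = 755.33 K.
ΔS₁ = m₁c₁ ln(T_f/T₁) = 194.81 × ln(755.33/798) = -10.705 J/K.
ΔS₂ = m₂c₂ ln(T_f/T₂) = 97.408 × ln(755.33/670) = 11.677 J/K.
ΔS_total = -10.705 + 11.677 = 0.972 J/K.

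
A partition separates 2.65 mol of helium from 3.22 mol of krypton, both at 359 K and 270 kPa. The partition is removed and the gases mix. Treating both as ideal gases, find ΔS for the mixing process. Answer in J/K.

ΔS_mix = 33.6 J/K

Mole fractions: x_A = 2.65/5.87 = 0.451, x_B = 0.549.
ΔS_mix = −R(n_A ln x_A + n_B ln x_B) = −8.314 × (2.65 ln 0.451 + 3.22 ln 0.549) = 33.6 J/K.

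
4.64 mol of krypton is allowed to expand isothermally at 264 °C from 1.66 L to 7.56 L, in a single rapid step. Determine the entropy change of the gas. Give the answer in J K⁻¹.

Entropy is a state function, so ΔS_gas depends only on the end states.
For an isothermal ideal gas ΔS_gas = nR ln(V₂/V₁) = 4.64 × 8.314 × ln(7.56/1.66) = 58.5 J/K.

ΔS_gas = 58.5 J/K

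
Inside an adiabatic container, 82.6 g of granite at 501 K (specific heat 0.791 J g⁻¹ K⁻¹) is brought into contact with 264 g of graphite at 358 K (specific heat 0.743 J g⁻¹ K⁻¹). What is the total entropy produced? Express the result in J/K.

ΔS_total = 2.92 J/K

Energy balance: T_f = (m₁c₁T₁ + m₂c₂T₂)/(m₁c₁ + m₂c₂) = 393.73 K.
ΔS₁ = m₁c₁ ln(T_f/T₁) = 65.3366 × ln(393.73/501) = -15.74 J/K.
ΔS₂ = m₂c₂ ln(T_f/T₂) = 196.152 × ln(393.73/358) = 18.66 J/K.
ΔS_total = -15.74 + 18.66 = 2.92 J/K.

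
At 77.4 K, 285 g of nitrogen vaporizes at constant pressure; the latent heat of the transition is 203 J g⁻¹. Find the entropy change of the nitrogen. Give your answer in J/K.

ΔS = 747 J/K

Heat absorbed by the substance: Q = mL = 285 × 203 = 57855 J.
At constant T, ΔS = Q_rev/T = 57855 / 77.4 = 747 J/K.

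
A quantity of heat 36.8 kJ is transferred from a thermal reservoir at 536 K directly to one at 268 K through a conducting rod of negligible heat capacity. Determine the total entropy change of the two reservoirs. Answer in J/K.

ΔS_hot = −Q/T_H = −36800/536 = -68.657 J/K and ΔS_cold = +Q/T_C = 36800/268 = 137.31 J/K.
ΔS_total = -68.657 + 137.31 = 68.7 J/K, positive as the second law requires.

ΔS_total = 68.7 J/K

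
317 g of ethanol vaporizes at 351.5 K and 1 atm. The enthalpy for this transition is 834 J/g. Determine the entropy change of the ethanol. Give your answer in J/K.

Heat absorbed by the substance: Q = mL = 317 × 834 = 264378 J.
At constant T, ΔS = Q_rev/T = 264378 / 351.5 = 752 J/K.

ΔS = 752 J/K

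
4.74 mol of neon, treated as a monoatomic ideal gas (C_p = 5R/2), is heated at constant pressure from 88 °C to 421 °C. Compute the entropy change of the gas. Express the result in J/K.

ΔS = 64.4 J/K

In kelvin: T₁ = 361.15 K, T₂ = 694.15 K. At constant pressure, ΔS = nC_p ln(T₂/T₁) with C_p = 5R/2 = 20.79 J mol⁻¹ K⁻¹.
ΔS = 4.74 × 20.79 × ln(694.15/361.15) = 64.4 J/K.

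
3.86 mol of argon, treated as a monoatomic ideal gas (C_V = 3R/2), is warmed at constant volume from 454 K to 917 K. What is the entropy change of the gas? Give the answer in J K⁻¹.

ΔS = 33.8 J/K

At constant volume, ΔS = nC_V ln(T₂/T₁) with C_V = 3R/2 = 12.47 J mol⁻¹ K⁻¹.
ΔS = 3.86 × 12.47 × ln(917/454) = 33.8 J/K.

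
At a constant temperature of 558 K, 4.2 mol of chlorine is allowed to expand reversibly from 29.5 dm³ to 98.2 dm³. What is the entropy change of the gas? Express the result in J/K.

For an isothermal ideal gas ΔS_gas = nR ln(V₂/V₁) = 4.2 × 8.314 × ln(98.2/29.5) = 42 J/K.

ΔS_gas = 42 J/K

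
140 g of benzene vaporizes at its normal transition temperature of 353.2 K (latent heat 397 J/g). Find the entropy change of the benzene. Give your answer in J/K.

ΔS = 157 J/K

Heat absorbed by the substance: Q = mL = 140 × 397 = 55580 J.
At constant T, ΔS = Q_rev/T = 55580 / 353.2 = 157 J/K.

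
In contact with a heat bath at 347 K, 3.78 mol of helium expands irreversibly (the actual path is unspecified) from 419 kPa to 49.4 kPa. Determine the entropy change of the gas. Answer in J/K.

ΔS_gas = 67.2 J/K

Entropy is a state function, so ΔS_gas depends only on the end states.
For an isothermal ideal gas ΔS_gas = nR ln(P₁/P₂) = 3.78 × 8.314 × ln(419/49.4) = 67.2 J/K.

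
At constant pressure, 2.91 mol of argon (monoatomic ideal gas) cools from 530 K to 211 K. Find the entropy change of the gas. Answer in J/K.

At constant pressure, ΔS = nC_p ln(T₂/T₁) with C_p = 5R/2 = 20.79 J mol⁻¹ K⁻¹.
ΔS = 2.91 × 20.79 × ln(211/530) = -55.7 J/K.

ΔS = -55.7 J/K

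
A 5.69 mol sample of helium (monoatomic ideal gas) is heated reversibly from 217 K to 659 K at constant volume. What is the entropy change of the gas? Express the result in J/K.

At constant volume, ΔS = nC_V ln(T₂/T₁) with C_V = 3R/2 = 12.47 J mol⁻¹ K⁻¹.
ΔS = 5.69 × 12.47 × ln(659/217) = 78.8 J/K.

ΔS = 78.8 J/K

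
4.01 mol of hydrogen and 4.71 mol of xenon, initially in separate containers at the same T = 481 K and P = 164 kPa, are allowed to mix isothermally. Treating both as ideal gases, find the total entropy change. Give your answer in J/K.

Mole fractions: x_A = 4.01/8.72 = 0.46, x_B = 0.54.
ΔS_mix = −R(n_A ln x_A + n_B ln x_B) = −8.314 × (4.01 ln 0.46 + 4.71 ln 0.54) = 50 J/K.

ΔS_mix = 50 J/K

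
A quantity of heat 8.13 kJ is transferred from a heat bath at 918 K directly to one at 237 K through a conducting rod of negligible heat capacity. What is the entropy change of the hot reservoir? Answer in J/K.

ΔS_hot = -8.86 J/K

The hot reservoir loses heat Q, so ΔS_hot = −Q/T_H = −8130/918 = -8.86 J/K.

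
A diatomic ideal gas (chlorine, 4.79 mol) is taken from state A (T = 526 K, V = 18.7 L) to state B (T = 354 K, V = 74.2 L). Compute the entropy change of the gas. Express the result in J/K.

ΔS = 15.5 J/K

Entropy is a state function: ΔS = nC_V ln(T₂/T₁) + nR ln(V₂/V₁), with C_V = 5R/2 = 20.79 J mol⁻¹ K⁻¹ for a diatomic ideal gas.
ΔS = 4.79 × [20.79 × ln(354/526) + 8.314 × ln(74.2/18.7)] = 15.5 J/K.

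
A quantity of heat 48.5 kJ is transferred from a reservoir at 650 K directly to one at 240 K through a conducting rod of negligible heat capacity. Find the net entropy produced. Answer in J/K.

ΔS_hot = −Q/T_H = −48500/650 = -74.62 J/K and ΔS_cold = +Q/T_C = 48500/240 = 202.1 J/K.
ΔS_total = -74.62 + 202.1 = 127 J/K, positive as the second law requires.

ΔS_total = 127 J/K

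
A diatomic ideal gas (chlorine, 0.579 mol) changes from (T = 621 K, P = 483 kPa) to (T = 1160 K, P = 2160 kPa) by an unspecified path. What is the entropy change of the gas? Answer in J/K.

ΔS = 3.32 J/K

ΔS = nC_p ln(T₂/T₁) − nR ln(P₂/P₁), with C_p = 7R/2 = 29.1 J mol⁻¹ K⁻¹ for a diatomic ideal gas.
ΔS = 0.579 × [29.1 × ln(1160/621) − 8.314 × ln(2160/483)] = 3.32 J/K.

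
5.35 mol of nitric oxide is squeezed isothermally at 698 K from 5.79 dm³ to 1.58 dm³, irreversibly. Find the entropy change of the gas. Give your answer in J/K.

ΔS_gas = -57.8 J/K

Entropy is a state function, so ΔS_gas depends only on the end states.
For an isothermal ideal gas ΔS_gas = nR ln(V₂/V₁) = 5.35 × 8.314 × ln(1.58/5.79) = -57.8 J/K.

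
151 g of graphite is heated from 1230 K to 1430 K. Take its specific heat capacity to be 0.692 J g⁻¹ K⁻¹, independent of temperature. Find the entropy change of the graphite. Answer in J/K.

ΔS = ∫dQ_rev/T = m c ln(T₂/T₁) = 151 × 0.692 × ln(1430/1230) = 15.7 J/K.

ΔS = 15.7 J/K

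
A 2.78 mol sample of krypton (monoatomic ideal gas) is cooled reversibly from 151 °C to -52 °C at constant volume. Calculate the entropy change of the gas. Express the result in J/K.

In kelvin: T₁ = 424.15 K, T₂ = 221.15 K. At constant volume, ΔS = nC_V ln(T₂/T₁) with C_V = 3R/2 = 12.47 J mol⁻¹ K⁻¹.
ΔS = 2.78 × 12.47 × ln(221.15/424.15) = -22.6 J/K.

ΔS = -22.6 J/K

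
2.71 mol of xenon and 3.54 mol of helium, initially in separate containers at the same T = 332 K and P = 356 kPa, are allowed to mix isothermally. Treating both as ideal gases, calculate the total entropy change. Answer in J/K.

Mole fractions: x_A = 2.71/6.25 = 0.434, x_B = 0.566.
ΔS_mix = −R(n_A ln x_A + n_B ln x_B) = −8.314 × (2.71 ln 0.434 + 3.54 ln 0.566) = 35.6 J/K.

ΔS_mix = 35.6 J/K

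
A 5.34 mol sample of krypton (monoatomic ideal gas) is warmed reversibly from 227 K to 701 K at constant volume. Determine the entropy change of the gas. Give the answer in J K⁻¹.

ΔS = 75.1 J/K

At constant volume, ΔS = nC_V ln(T₂/T₁) with C_V = 3R/2 = 12.47 J mol⁻¹ K⁻¹.
ΔS = 5.34 × 12.47 × ln(701/227) = 75.1 J/K.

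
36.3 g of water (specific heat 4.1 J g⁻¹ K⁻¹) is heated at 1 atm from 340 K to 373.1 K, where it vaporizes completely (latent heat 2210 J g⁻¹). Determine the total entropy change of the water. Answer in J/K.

ΔS = 229 J/K

Warming step: ΔS₁ = m c ln(T_tr/T_i) = 36.3 × 4.1 × ln(373.1/340) = 13.83 J/K.
Phase change: ΔS₂ = +mL/T_tr = 36.3 × 2210 / 373.1 = 215 J/K.
ΔS_total = (13.83) + (215) = 229 J/K.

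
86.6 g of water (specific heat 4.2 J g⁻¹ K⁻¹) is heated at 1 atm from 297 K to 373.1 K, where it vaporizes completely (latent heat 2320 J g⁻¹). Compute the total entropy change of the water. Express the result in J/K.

Warming step: ΔS₁ = m c ln(T_tr/T_i) = 86.6 × 4.2 × ln(373.1/297) = 82.97 J/K.
Phase change: ΔS₂ = +mL/T_tr = 86.6 × 2320 / 373.1 = 538.5 J/K.
ΔS_total = (82.97) + (538.5) = 621 J/K.

ΔS = 621 J/K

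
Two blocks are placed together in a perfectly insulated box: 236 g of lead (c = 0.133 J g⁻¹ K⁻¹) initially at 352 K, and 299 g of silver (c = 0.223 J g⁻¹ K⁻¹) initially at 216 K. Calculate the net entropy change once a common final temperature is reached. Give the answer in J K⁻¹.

ΔS_total = 2.68 J/K

Energy balance: T_f = (m₁c₁T₁ + m₂c₂T₂)/(m₁c₁ + m₂c₂) = 259.53 K.
ΔS₁ = m₁c₁ ln(T_f/T₁) = 31.388 × ln(259.53/352) = -9.5658 J/K.
ΔS₂ = m₂c₂ ln(T_f/T₂) = 66.677 × ln(259.53/216) = 12.241 J/K.
ΔS_total = -9.5658 + 12.241 = 2.68 J/K.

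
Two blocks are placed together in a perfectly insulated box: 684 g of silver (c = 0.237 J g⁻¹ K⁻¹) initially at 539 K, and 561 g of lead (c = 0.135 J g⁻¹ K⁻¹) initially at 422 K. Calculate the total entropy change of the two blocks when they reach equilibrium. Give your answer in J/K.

ΔS_total = 1.5 J/K

Energy balance: T_f = (m₁c₁T₁ + m₂c₂T₂)/(m₁c₁ + m₂c₂) = 501.74 K.
ΔS₁ = m₁c₁ ln(T_f/T₁) = 162.108 × ln(501.74/539) = -11.61 J/K.
ΔS₂ = m₂c₂ ln(T_f/T₂) = 75.735 × ln(501.74/422) = 13.11 J/K.
ΔS_total = -11.61 + 13.11 = 1.5 J/K.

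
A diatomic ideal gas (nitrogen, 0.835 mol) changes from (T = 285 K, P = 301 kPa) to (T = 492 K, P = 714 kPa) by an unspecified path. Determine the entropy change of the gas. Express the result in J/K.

ΔS = 7.27 J/K

ΔS = nC_p ln(T₂/T₁) − nR ln(P₂/P₁), with C_p = 7R/2 = 29.1 J mol⁻¹ K⁻¹ for a diatomic ideal gas.
ΔS = 0.835 × [29.1 × ln(492/285) − 8.314 × ln(714/301)] = 7.27 J/K.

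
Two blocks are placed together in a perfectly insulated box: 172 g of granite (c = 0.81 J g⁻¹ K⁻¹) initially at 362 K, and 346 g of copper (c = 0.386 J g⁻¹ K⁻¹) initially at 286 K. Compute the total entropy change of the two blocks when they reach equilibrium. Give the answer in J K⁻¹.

ΔS_total = 1.89 J/K

Energy balance: T_f = (m₁c₁T₁ + m₂c₂T₂)/(m₁c₁ + m₂c₂) = 324.8 K.
ΔS₁ = m₁c₁ ln(T_f/T₁) = 139.32 × ln(324.8/362) = -15.106 J/K.
ΔS₂ = m₂c₂ ln(T_f/T₂) = 133.556 × ln(324.8/286) = 16.992 J/K.
ΔS_total = -15.106 + 16.992 = 1.89 J/K.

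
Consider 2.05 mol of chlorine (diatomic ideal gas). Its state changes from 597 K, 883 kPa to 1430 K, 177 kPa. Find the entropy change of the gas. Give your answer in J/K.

ΔS = 79.5 J/K

ΔS = nC_p ln(T₂/T₁) − nR ln(P₂/P₁), with C_p = 7R/2 = 29.1 J mol⁻¹ K⁻¹ for a diatomic ideal gas.
ΔS = 2.05 × [29.1 × ln(1430/597) − 8.314 × ln(177/883)] = 79.5 J/K.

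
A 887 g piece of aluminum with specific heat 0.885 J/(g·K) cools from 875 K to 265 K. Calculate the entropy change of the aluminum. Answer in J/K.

ΔS = ∫dQ_rev/T = m c ln(T₂/T₁) = 887 × 0.885 × ln(265/875) = -938 J/K.

ΔS = -938 J/K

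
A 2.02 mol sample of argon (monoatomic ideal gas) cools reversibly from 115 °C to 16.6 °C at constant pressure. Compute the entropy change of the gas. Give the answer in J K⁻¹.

In kelvin: T₁ = 388.15 K, T₂ = 289.75 K. At constant pressure, ΔS = nC_p ln(T₂/T₁) with C_p = 5R/2 = 20.79 J mol⁻¹ K⁻¹.
ΔS = 2.02 × 20.79 × ln(289.75/388.15) = -12.3 J/K.

ΔS = -12.3 J/K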